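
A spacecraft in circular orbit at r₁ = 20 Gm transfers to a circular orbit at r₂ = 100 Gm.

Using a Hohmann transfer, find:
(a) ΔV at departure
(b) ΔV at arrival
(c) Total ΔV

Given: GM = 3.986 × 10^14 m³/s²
r₁ = 20 Gm = 2 × 10^10 m
r₂ = 100 Gm = 1 × 10^11 m
GM = 3.986 × 10^14 m³/s²
Transfer ellipse: a_t = (r₁ + r₂)/2 = 6 × 10^10 m
Circular speed at r₁: v₁ = √(GM/r₁) = 141.174 m/s
Transfer speed at r₁ (periapsis): v₁ₜ = √(GM(2/r₁ − 1/a_t)) = 182.254 m/s
(a) ΔV₁ = v₁ₜ − v₁ = 41.0807 m/s ≈ 41.08 m/s
Circular speed at r₂: v₂ = √(GM/r₂) = 63.1348 m/s
Transfer speed at r₂ (apoapsis): v₂ₜ = √(GM(2/r₂ − 1/a_t)) = 36.4509 m/s
(b) ΔV₂ = v₂ − v₂ₜ = 26.6839 m/s ≈ 26.68 m/s
(c) ΔV_total = ΔV₁ + ΔV₂ = 67.7646 m/s ≈ 67.76 m/s

Final answer:
(a) ΔV₁ = 41.08 m/s
(b) ΔV₂ = 26.68 m/s
(c) ΔV_total = 67.76 m/s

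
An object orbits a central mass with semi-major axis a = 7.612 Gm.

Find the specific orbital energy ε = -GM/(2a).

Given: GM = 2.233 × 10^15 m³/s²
a = 7.612 Gm = 7.612 × 10^9 m
GM = 2.233 × 10^15 m³/s²
2a = 1.5224 × 10^10 m
ε = −GM/(2a) = -146676 J/kg ≈ -146.7 kJ/kg

Final answer: -146.7 kJ/kg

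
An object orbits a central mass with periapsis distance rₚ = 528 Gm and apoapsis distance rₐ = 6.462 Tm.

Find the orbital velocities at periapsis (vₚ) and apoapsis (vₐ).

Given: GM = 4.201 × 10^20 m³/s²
rₚ = 528 Gm = 5.28 × 10^11 m
rₐ = 6.462 Tm = 6.462 × 10^12 m
GM = 4.201 × 10^20 m³/s²
a = (rₚ + rₐ)/2 = 3.495 × 10^12 m
Vis-viva: v² = GM (2/r − 1/a)
vₚ² = 4.201 × 10^20 × (3.78788 × 10^-12 − 2.86123 × 10^-13) = 1.47109 × 10^9 m²/s²
vₚ = 38354.8 m/s ≈ 38.35 km/s
vₐ² = 4.201 × 10^20 × (3.09502 × 10^-13 − 2.86123 × 10^-13) = 9.82138 × 10^6 m²/s²
vₐ = 3133.91 m/s ≈ 3.134 km/s

Final answer: vₚ = 38.35 km/s, vₐ = 3.134 km/s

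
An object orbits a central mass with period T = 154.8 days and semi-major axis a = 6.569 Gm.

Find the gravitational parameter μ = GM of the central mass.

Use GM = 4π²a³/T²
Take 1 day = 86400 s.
T = 154.8 days = 1.33747 × 10^7 s
a = 6.569 Gm = 6.569 × 10^9 m
a³ = 2.83464 × 10^29 m³
T² = 1.78883 × 10^14 s²
GM = 4π² × (2.83464 × 10^29) / (1.78883 × 10^14) = 6.25588 × 10^16 m³/s²
GM ≈ 6.256 × 10^16 m³/s²

Final answer: GM = 6.256 × 10^16 m³/s²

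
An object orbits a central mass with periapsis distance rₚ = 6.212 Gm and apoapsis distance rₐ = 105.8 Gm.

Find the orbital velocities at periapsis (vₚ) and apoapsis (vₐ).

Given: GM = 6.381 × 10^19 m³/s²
rₚ = 6.212 Gm = 6.212 × 10^9 m
rₐ = 105.8 Gm = 1.058 × 10^11 m
GM = 6.381 × 10^19 m³/s²
a = (rₚ + rₐ)/2 = 5.6006 × 10^10 m
Vis-viva: v² = GM (2/r − 1/a)
vₚ² = 6.381 × 10^19 × (3.21958 × 10^-10 − 1.78552 × 10^-11) = 1.94048 × 10^10 m²/s²
vₚ = 139301 m/s ≈ 139.3 km/s
vₐ² = 6.381 × 10^19 × (1.89036 × 10^-11 − 1.78552 × 10^-11) = 6.6896 × 10^7 m²/s²
vₐ = 8179 m/s ≈ 8.179 km/s

Final answer: vₚ = 139.3 km/s, vₐ = 8.179 km/s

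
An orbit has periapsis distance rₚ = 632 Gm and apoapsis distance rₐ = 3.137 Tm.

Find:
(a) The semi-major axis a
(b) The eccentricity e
rₚ = 632 Gm = 6.32 × 10^11 m
rₐ = 3.137 Tm = 3.137 × 10^12 m
(a) a = (rₚ + rₐ)/2 = 1.8845 × 10^12 m ≈ 1.885 Tm
(b) e = (rₐ − rₚ)/(rₐ + rₚ) = (2.505 × 10^12) / (3.769 × 10^12) = 0.664633

Final answer:
(a) a = 1.885 Tm
(b) e = 0.6646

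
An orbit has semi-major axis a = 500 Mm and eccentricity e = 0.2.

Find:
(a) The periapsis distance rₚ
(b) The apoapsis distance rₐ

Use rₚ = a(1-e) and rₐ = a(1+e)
a = 500 Mm = 5 × 10^8 m
e = 0.2:  1 − e = 0.8,  1 + e = 1.2
(a) rₚ = a(1 − e) = 5 × 10^8 m × 0.8 = 4 × 10^8 m ≈ 400 Mm
(b) rₐ = a(1 + e) = 5 × 10^8 m × 1.2 = 6 × 10^8 m ≈ 600 Mm

Final answer:
(a) rₚ = 400 Mm
(b) rₐ = 600 Mm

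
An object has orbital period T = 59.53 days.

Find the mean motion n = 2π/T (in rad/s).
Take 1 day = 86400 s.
T = 59.53 days = 5.14339 × 10^6 s
n = 2π / (5.14339 × 10^6 s) = 1.2216 × 10^-6 rad/s ≈ 1.222 × 10^-6 rad/s

Final answer: n = 1.222 × 10^-6 rad/s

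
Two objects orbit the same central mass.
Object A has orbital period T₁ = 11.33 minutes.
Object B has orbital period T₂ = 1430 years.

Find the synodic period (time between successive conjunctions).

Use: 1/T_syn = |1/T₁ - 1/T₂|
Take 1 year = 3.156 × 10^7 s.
T₁ = 11.33 minutes = 679.8 s
T₂ = 1430 years = 4.51308 × 10^10 s
1/T₁ = 0.00147102 s⁻¹
1/T₂ = 2.21578 × 10^-11 s⁻¹
|1/T₁ − 1/T₂| = 0.00147102 s⁻¹
T_syn = 1 / |1/T₁ − 1/T₂| = 679.8 s ≈ 11.33 minutes

Final answer: T_syn = 11.33 minutes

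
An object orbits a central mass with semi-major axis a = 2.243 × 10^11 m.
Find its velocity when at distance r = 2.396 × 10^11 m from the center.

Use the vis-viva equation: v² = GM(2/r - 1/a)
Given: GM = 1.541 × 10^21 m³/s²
a = 2.243 × 10^11 m
r = 2.396 × 10^11 m
GM = 1.541 × 10^21 m³/s²
2/r − 1/a = 8.34725 × 10^-12 − 4.45831 × 10^-12 = 3.88893 × 10^-12 m⁻¹
v² = GM (2/r − 1/a) = 5.99284 × 10^9 m²/s²
v = 77413.4 m/s ≈ 77.41 km/s

Final answer: 77.41 km/s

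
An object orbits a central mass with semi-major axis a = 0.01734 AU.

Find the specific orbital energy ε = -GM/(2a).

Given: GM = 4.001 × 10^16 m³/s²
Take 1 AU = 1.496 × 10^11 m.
a = 0.01734 AU = 2.59406 × 10^9 m
GM = 4.001 × 10^16 m³/s²
2a = 5.18813 × 10^9 m
ε = −GM/(2a) = -7.71184 × 10^6 J/kg ≈ -7.712 MJ/kg

Final answer: -7.712 MJ/kg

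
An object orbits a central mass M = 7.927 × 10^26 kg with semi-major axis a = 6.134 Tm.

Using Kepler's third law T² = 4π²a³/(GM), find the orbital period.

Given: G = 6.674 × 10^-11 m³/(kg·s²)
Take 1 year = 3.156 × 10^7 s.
M = 7.927 × 10^26 kg
GM = G × M = 6.674 × 10^-11 × 7.927 × 10^26 = 5.29048 × 10^16 m³/s²
a = 6.134 Tm = 6.134 × 10^12 m
a³ = 2.30798 × 10^38 m³
T = 2π √(a³/GM) = 2π √((2.30798 × 10^38) / (5.29048 × 10^16)) = 2π × 6.60493 × 10^10 s
T = 4.15 × 10^11 s ≈ 1.315 × 10^4 years

Final answer: 1.315 × 10^4 years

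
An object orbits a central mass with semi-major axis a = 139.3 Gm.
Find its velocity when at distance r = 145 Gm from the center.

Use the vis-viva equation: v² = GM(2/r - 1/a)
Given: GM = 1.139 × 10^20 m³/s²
a = 139.3 Gm = 1.393 × 10^11 m
r = 145 Gm = 1.45 × 10^11 m
GM = 1.139 × 10^20 m³/s²
2/r − 1/a = 1.37931 × 10^-11 − 7.17875 × 10^-12 = 6.61435 × 10^-12 m⁻¹
v² = GM (2/r − 1/a) = 7.53375 × 10^8 m²/s²
v = 27447.7 m/s ≈ 27.45 km/s

Final answer: 27.45 km/s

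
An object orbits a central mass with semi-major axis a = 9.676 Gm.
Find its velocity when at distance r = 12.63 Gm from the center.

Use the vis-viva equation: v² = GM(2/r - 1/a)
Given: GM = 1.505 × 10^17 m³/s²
a = 9.676 Gm = 9.676 × 10^9 m
r = 12.63 Gm = 1.263 × 10^10 m
GM = 1.505 × 10^17 m³/s²
2/r − 1/a = 1.58353 × 10^-10 − 1.03348 × 10^-10 = 5.50046 × 10^-11 m⁻¹
v² = GM (2/r − 1/a) = 8.2782 × 10^6 m²/s²
v = 2877.19 m/s ≈ 2.877 km/s

Final answer: 2.877 km/s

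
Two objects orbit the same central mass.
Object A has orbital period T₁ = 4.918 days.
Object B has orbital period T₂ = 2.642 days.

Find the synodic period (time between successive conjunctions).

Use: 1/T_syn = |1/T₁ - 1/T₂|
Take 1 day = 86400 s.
T₁ = 4.918 days = 424915 s
T₂ = 2.642 days = 228269 s
1/T₁ = 2.35341 × 10^-6 s⁻¹
1/T₂ = 4.3808 × 10^-6 s⁻¹
|1/T₁ − 1/T₂| = 2.02739 × 10^-6 s⁻¹
T_syn = 1 / |1/T₁ − 1/T₂| = 493245 s ≈ 5.709 days

Final answer: T_syn = 5.709 days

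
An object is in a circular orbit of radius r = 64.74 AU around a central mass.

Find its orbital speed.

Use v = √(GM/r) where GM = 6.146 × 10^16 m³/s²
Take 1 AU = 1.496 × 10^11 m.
r = 64.74 AU = 9.6851 × 10^12 m
GM = 6.146 × 10^16 m³/s²
GM/r = (6.146 × 10^16) / (9.6851 × 10^12) = 6345.83 m²/s²
v = √(GM/r) = 79.6607 m/s ≈ 79.66 m/s

Final answer: 79.66 m/s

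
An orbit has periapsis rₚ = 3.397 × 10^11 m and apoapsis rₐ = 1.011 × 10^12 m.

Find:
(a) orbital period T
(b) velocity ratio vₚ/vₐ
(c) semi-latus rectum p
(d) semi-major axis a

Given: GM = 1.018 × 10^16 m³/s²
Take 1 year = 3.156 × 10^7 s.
rₚ = 3.397 × 10^11 m
rₐ = 1.011 × 10^12 m
GM = 1.018 × 10^16 m³/s²
a = (rₚ + rₐ)/2 = 6.7535 × 10^11 m
e = (rₐ − rₚ)/(rₐ + rₚ) = (6.713 × 10^11) / (1.3507 × 10^12) = 0.497002
(a) a³ = 3.08026 × 10^35 m³;  T = 2π √(a³/GM) = 2π × 5.50072 × 10^9 s = 3.4562 × 10^10 s ≈ 1095 years
(b) vₚ/vₐ = rₐ/rₚ (angular momentum) = (1.011 × 10^12) / (3.397 × 10^11) = 2.97616 ≈ 2.976
(c) 1 − e² = 0.752989;  p = a(1 − e²) = 6.7535 × 10^11 × 0.752989 = 5.08531 × 10^11 m ≈ 5.085 × 10^11 m
(d) a = 6.7535 × 10^11 m ≈ 6.753 × 10^11 m

Final answer:
(a) orbital period T = 1095 years
(b) velocity ratio vₚ/vₐ = 2.976
(c) semi-latus rectum p = 5.085 × 10^11 m
(d) semi-major axis a = 6.753 × 10^11 m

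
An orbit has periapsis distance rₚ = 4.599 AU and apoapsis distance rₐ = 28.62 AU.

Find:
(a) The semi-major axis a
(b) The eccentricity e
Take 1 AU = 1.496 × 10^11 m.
rₚ = 4.599 AU = 6.8801 × 10^11 m
rₐ = 28.62 AU = 4.28155 × 10^12 m
(a) a = (rₚ + rₐ)/2 = 2.48478 × 10^12 m ≈ 16.61 AU
(b) e = (rₐ − rₚ)/(rₐ + rₚ) = (3.59354 × 10^12) / (4.96956 × 10^12) = 0.72311

Final answer:
(a) a = 16.61 AU
(b) e = 0.7231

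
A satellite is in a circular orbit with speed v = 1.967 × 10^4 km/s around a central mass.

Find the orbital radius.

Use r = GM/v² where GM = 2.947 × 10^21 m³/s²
v = 1.967 × 10^4 km/s = 1.967 × 10^7 m/s
GM = 2.947 × 10^21 m³/s²
v² = 3.86909 × 10^14 m²/s²
r = GM/v² = (2.947 × 10^21) / (3.86909 × 10^14) = 7.61678 × 10^6 m ≈ 7.617 Mm

Final answer: 7.617 Mm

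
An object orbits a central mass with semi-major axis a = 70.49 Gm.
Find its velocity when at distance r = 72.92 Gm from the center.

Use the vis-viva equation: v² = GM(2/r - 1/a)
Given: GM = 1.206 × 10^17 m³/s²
a = 70.49 Gm = 7.049 × 10^10 m
r = 72.92 Gm = 7.292 × 10^10 m
GM = 1.206 × 10^17 m³/s²
2/r − 1/a = 2.74273 × 10^-11 − 1.41864 × 10^-11 = 1.32409 × 10^-11 m⁻¹
v² = GM (2/r − 1/a) = 1.59685 × 10^6 m²/s²
v = 1263.67 m/s ≈ 1.264 km/s

Final answer: 1.264 km/s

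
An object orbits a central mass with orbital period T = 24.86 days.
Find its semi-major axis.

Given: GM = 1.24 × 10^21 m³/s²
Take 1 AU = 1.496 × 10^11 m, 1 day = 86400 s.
T = 24.86 days = 2.1479 × 10^6 s
GM = 1.24 × 10^21 m³/s²
Kepler's third law: a³ = GM T² / (4π²)
T² = 4.61349 × 10^12 s²
a³ = (1.24 × 10^21) × (4.61349 × 10^12) / (4π²) = 1.44908 × 10^32 m³
a = (a³)^(1/3) = 5.25247 × 10^10 m ≈ 0.3511 AU

Final answer: 0.3511 AU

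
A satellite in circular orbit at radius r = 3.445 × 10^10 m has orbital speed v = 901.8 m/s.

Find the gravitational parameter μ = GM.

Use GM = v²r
r = 3.445 × 10^10 m
v = 901.8 m/s
v² = 813243 m²/s²
GM = v²r = 813243 × 3.445 × 10^10 = 2.80162 × 10^16 m³/s²
GM ≈ 2.802 × 10^16 m³/s²

Final answer: GM = 2.802 × 10^16 m³/s²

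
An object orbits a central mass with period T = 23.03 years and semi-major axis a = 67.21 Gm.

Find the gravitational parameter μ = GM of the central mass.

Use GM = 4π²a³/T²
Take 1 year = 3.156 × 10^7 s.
T = 23.03 years = 7.26827 × 10^8 s
a = 67.21 Gm = 6.721 × 10^10 m
a³ = 3.036 × 10^32 m³
T² = 5.28277 × 10^17 s²
GM = 4π² × (3.036 × 10^32) / (5.28277 × 10^17) = 2.26882 × 10^16 m³/s²
GM ≈ 2.269 × 10^16 m³/s²

Final answer: GM = 2.269 × 10^16 m³/s²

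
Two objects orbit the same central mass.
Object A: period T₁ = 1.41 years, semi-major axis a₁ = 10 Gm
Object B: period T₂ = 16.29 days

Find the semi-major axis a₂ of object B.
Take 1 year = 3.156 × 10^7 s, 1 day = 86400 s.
T₁ = 1.41 years = 4.44996 × 10^7 s
T₂ = 16.29 days = 1.40746 × 10^6 s
a₁ = 10 Gm = 1 × 10^10 m
Kepler's third law: (T₂/T₁)² = (a₂/a₁)³  ⇒  a₂ = a₁ (T₂/T₁)^(2/3)
T₂/T₁ = 0.0316285
(T₂/T₁)^(2/3) = 0.100012
a₂ = 1 × 10^10 m × 0.100012 = 1.00012 × 10^9 m ≈ 1 Gm

Final answer: a₂ = 1 Gm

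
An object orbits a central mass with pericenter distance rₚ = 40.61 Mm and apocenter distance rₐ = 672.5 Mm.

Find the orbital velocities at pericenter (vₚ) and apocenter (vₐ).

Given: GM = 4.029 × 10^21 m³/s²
rₚ = 40.61 Mm = 4.061 × 10^7 m
rₐ = 672.5 Mm = 6.725 × 10^8 m
GM = 4.029 × 10^21 m³/s²
a = (rₚ + rₐ)/2 = 3.56555 × 10^8 m
Vis-viva: v² = GM (2/r − 1/a)
vₚ² = 4.029 × 10^21 × (4.9249 × 10^-8 − 2.80462 × 10^-9) = 1.87124 × 10^14 m²/s²
vₚ = 1.36793 × 10^7 m/s ≈ 1.368 × 10^4 km/s
vₐ² = 4.029 × 10^21 × (2.97398 × 10^-9 − 2.80462 × 10^-9) = 6.82357 × 10^11 m²/s²
vₐ = 826049 m/s ≈ 826 km/s

Final answer: vₚ = 1.368 × 10^4 km/s, vₐ = 826 km/s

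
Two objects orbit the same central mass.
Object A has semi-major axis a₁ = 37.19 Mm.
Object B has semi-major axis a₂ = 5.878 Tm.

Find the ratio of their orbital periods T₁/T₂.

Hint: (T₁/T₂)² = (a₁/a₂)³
a₁ = 37.19 Mm = 3.719 × 10^7 m
a₂ = 5.878 Tm = 5.878 × 10^12 m
a₁/a₂ = 6.32698 × 10^-6
T₁/T₂ = (a₁/a₂)^(3/2) = (6.32698 × 10^-6)^1.5 = 1.59146 × 10^-8

Final answer: T₁/T₂ = 1.591 × 10^-8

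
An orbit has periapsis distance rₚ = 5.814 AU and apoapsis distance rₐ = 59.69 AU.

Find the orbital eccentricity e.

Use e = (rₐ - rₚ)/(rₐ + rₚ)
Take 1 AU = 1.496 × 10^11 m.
rₚ = 5.814 AU = 8.69774 × 10^11 m
rₐ = 59.69 AU = 8.92962 × 10^12 m
rₐ − rₚ = 8.05985 × 10^12 m
rₐ + rₚ = 9.7994 × 10^12 m
e = (rₐ − rₚ)/(rₐ + rₚ) = 0.822484

Final answer: e = 0.8225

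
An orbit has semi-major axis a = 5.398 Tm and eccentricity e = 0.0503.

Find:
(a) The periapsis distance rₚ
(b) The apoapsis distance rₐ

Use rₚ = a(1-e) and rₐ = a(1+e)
a = 5.398 Tm = 5.398 × 10^12 m
e = 0.0503:  1 − e = 0.9497,  1 + e = 1.0503
(a) rₚ = a(1 − e) = 5.398 × 10^12 m × 0.9497 = 5.12648 × 10^12 m ≈ 5.126 Tm
(b) rₐ = a(1 + e) = 5.398 × 10^12 m × 1.0503 = 5.66952 × 10^12 m ≈ 5.67 Tm

Final answer:
(a) rₚ = 5.126 Tm
(b) rₐ = 5.67 Tm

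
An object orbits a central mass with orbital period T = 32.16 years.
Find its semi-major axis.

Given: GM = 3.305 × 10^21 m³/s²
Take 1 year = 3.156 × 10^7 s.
T = 32.16 years = 1.01497 × 10^9 s
GM = 3.305 × 10^21 m³/s²
Kepler's third law: a³ = GM T² / (4π²)
T² = 1.03016 × 10^18 s²
a³ = (3.305 × 10^21) × (1.03016 × 10^18) / (4π²) = 8.62418 × 10^37 m³
a = (a³)^(1/3) = 4.41814 × 10^12 m ≈ 4.418 Tm

Final answer: 4.418 Tm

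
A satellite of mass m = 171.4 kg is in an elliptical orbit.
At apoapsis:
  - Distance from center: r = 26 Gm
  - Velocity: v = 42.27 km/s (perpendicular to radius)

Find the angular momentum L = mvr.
r = 26 Gm = 2.6 × 10^10 m
v = 42.27 km/s = 42270 m/s
vr = 42270 × 2.6 × 10^10 = 1.09902 × 10^15 m²/s
L = m × vr = 171.4 × 1.09902 × 10^15 = 1.88372 × 10^17 kg·m²/s ≈ 1.884 × 10^17 kg·m²/s

Final answer: L = 1.884 × 10^17 kg·m²/s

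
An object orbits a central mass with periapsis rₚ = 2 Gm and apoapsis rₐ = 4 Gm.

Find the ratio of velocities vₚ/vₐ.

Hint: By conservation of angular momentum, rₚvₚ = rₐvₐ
rₚ = 2 Gm = 2 × 10^9 m
rₐ = 4 Gm = 4 × 10^9 m
rₚvₚ = rₐvₐ  ⇒  vₚ/vₐ = rₐ/rₚ
vₚ/vₐ = (4 × 10^9) / (2 × 10^9) = 2

Final answer: vₚ/vₐ = 2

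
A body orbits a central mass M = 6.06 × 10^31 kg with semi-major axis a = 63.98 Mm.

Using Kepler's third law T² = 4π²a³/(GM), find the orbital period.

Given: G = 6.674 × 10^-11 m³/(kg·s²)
M = 6.06 × 10^31 kg
GM = G × M = 6.674 × 10^-11 × 6.06 × 10^31 = 4.04444 × 10^21 m³/s²
a = 63.98 Mm = 6.398 × 10^7 m
a³ = 2.61898 × 10^23 m³
T = 2π √(a³/GM) = 2π √((2.61898 × 10^23) / (4.04444 × 10^21)) = 2π × 8.04705 s
T = 50.5611 s ≈ 50.56 seconds

Final answer: 50.56 seconds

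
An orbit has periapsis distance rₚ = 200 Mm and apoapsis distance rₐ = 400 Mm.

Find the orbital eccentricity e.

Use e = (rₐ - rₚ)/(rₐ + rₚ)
rₚ = 200 Mm = 2 × 10^8 m
rₐ = 400 Mm = 4 × 10^8 m
rₐ − rₚ = 2 × 10^8 m
rₐ + rₚ = 6 × 10^8 m
e = (rₐ − rₚ)/(rₐ + rₚ) = 0.333333

Final answer: e = 0.3333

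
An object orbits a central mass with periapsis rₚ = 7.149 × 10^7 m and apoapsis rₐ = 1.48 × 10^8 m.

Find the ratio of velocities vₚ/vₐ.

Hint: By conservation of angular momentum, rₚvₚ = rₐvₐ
rₚ = 7.149 × 10^7 m
rₐ = 1.48 × 10^8 m
rₚvₚ = rₐvₐ  ⇒  vₚ/vₐ = rₐ/rₚ
vₚ/vₐ = (1.48 × 10^8) / (7.149 × 10^7) = 2.07022

Final answer: vₚ/vₐ = 2.07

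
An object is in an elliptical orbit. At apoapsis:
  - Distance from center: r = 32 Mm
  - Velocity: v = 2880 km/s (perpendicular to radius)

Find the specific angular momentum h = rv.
r = 32 Mm = 3.2 × 10^7 m
v = 2880 km/s = 2.88 × 10^6 m/s
h = rv = 3.2 × 10^7 × 2.88 × 10^6 = 9.216 × 10^13 m²/s ≈ 9.216 × 10^13 m²/s

Final answer: h = 9.216 × 10^13 m²/s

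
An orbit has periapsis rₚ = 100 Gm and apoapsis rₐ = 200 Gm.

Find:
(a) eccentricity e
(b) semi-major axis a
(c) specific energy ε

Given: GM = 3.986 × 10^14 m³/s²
rₚ = 100 Gm = 1 × 10^11 m
rₐ = 200 Gm = 2 × 10^11 m
GM = 3.986 × 10^14 m³/s²
a = (rₚ + rₐ)/2 = 1.5 × 10^11 m
e = (rₐ − rₚ)/(rₐ + rₚ) = (1 × 10^11) / (3 × 10^11) = 0.333333
(a) e = 0.333333 ≈ 0.3333
(b) a = 1.5 × 10^11 m ≈ 150 Gm
(c) 2a = 3 × 10^11 m;  ε = −GM/(2a) = -1328.67 J/kg ≈ -1.329 kJ/kg

Final answer:
(a) eccentricity e = 0.3333
(b) semi-major axis a = 150 Gm
(c) specific energy ε = -1.329 kJ/kg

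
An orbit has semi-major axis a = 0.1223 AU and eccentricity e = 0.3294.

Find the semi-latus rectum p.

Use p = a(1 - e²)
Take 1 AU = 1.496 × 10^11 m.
a = 0.1223 AU = 1.82961 × 10^10 m
e = 0.3294,  e² = 0.108504,  1 − e² = 0.891496
p = a(1 − e²) = 1.82961 × 10^10 m × 0.891496 = 1.63109 × 10^10 m ≈ 0.109 AU

Final answer: p = 0.109 AU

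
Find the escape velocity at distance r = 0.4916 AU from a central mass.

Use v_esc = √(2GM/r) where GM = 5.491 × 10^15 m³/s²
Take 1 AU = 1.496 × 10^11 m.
r = 0.4916 AU = 7.35434 × 10^10 m
GM = 5.491 × 10^15 m³/s²
2GM/r = 2 × (5.491 × 10^15) / (7.35434 × 10^10) = 149327 m²/s²
v_esc = √(2GM/r) = 386.428 m/s ≈ 386.4 m/s

Final answer: 386.4 m/s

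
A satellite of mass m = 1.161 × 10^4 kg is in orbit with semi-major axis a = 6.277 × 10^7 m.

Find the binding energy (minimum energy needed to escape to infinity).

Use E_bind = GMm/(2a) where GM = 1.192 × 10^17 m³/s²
a = 6.277 × 10^7 m
GM = 1.192 × 10^17 m³/s²
m = 1.161 × 10^4 kg
GMm = 1.192 × 10^17 × 11610 = 1.38391 × 10^21 m³·kg/s²
2a = 1.2554 × 10^8 m
E_bind = GMm/(2a) = 1.10237 × 10^13 J ≈ 11.02 TJ

Final answer: 11.02 TJ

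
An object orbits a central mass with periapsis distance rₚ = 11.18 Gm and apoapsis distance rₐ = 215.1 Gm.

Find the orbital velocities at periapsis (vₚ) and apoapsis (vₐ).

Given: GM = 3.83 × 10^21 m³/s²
rₚ = 11.18 Gm = 1.118 × 10^10 m
rₐ = 215.1 Gm = 2.151 × 10^11 m
GM = 3.83 × 10^21 m³/s²
a = (rₚ + rₐ)/2 = 1.1314 × 10^11 m
Vis-viva: v² = GM (2/r − 1/a)
vₚ² = 3.83 × 10^21 × (1.78891 × 10^-10 − 8.83861 × 10^-12) = 6.513 × 10^11 m²/s²
vₚ = 807032 m/s ≈ 807 km/s
vₐ² = 3.83 × 10^21 × (9.298 × 10^-12 − 8.83861 × 10^-12) = 1.75948 × 10^9 m²/s²
vₐ = 41946.1 m/s ≈ 41.95 km/s

Final answer: vₚ = 807 km/s, vₐ = 41.95 km/s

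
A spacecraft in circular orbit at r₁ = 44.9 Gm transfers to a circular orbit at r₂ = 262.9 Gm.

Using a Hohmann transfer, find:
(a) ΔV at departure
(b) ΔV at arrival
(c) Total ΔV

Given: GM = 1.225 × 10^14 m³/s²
r₁ = 44.9 Gm = 4.49 × 10^10 m
r₂ = 262.9 Gm = 2.629 × 10^11 m
GM = 1.225 × 10^14 m³/s²
Transfer ellipse: a_t = (r₁ + r₂)/2 = 1.539 × 10^11 m
Circular speed at r₁: v₁ = √(GM/r₁) = 52.233 m/s
Transfer speed at r₁ (periapsis): v₁ₜ = √(GM(2/r₁ − 1/a_t)) = 68.2686 m/s
(a) ΔV₁ = v₁ₜ − v₁ = 16.0356 m/s ≈ 16.04 m/s
Circular speed at r₂: v₂ = √(GM/r₂) = 21.586 m/s
Transfer speed at r₂ (apoapsis): v₂ₜ = √(GM(2/r₂ − 1/a_t)) = 11.6594 m/s
(b) ΔV₂ = v₂ − v₂ₜ = 9.92662 m/s ≈ 9.927 m/s
(c) ΔV_total = ΔV₁ + ΔV₂ = 25.9622 m/s ≈ 25.96 m/s

Final answer:
(a) ΔV₁ = 16.04 m/s
(b) ΔV₂ = 9.927 m/s
(c) ΔV_total = 25.96 m/s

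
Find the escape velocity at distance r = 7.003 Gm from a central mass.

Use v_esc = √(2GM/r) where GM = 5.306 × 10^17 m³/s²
r = 7.003 Gm = 7.003 × 10^9 m
GM = 5.306 × 10^17 m³/s²
2GM/r = 2 × (5.306 × 10^17) / (7.003 × 10^9) = 1.51535 × 10^8 m²/s²
v_esc = √(2GM/r) = 12310 m/s ≈ 12.31 km/s

Final answer: 12.31 km/s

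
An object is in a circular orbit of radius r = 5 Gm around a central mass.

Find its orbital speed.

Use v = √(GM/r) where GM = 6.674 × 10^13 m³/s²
r = 5 Gm = 5 × 10^9 m
GM = 6.674 × 10^13 m³/s²
GM/r = (6.674 × 10^13) / (5 × 10^9) = 13348 m²/s²
v = √(GM/r) = 115.534 m/s ≈ 115.5 m/s

Final answer: 115.5 m/s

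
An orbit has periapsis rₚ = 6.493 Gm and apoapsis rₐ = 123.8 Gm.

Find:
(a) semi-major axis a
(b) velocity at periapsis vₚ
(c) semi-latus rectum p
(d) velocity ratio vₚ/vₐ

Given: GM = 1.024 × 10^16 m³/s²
rₚ = 6.493 Gm = 6.493 × 10^9 m
rₐ = 123.8 Gm = 1.238 × 10^11 m
GM = 1.024 × 10^16 m³/s²
a = (rₚ + rₐ)/2 = 6.51465 × 10^10 m
e = (rₐ − rₚ)/(rₐ + rₚ) = (1.17307 × 10^11) / (1.30293 × 10^11) = 0.900332
(a) a = 6.51465 × 10^10 m ≈ 65.15 Gm
(b) vₚ² = GM (2/rₚ − 1/a) = 1.024 × 10^16 × (3.08024 × 10^-10 − 1.535 × 10^-11) = 2.99698 × 10^6 m²/s²;  vₚ = 1731.18 m/s ≈ 1.731 km/s
(c) 1 − e² = 0.189402;  p = a(1 − e²) = 6.51465 × 10^10 × 0.189402 = 1.23389 × 10^10 m ≈ 12.34 Gm
(d) vₚ/vₐ = rₐ/rₚ (angular momentum) = (1.238 × 10^11) / (6.493 × 10^9) = 19.0667 ≈ 19.07

Final answer:
(a) semi-major axis a = 65.15 Gm
(b) velocity at periapsis vₚ = 1.731 km/s
(c) semi-latus rectum p = 12.34 Gm
(d) velocity ratio vₚ/vₐ = 19.07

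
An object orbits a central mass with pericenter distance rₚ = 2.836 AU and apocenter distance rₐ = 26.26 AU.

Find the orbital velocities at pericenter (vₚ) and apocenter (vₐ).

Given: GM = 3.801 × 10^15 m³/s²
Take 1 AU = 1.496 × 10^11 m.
rₚ = 2.836 AU = 4.24266 × 10^11 m
rₐ = 26.26 AU = 3.9285 × 10^12 m
GM = 3.801 × 10^15 m³/s²
a = (rₚ + rₐ)/2 = 2.17638 × 10^12 m
Vis-viva: v² = GM (2/r − 1/a)
vₚ² = 3.801 × 10^15 × (4.71403 × 10^-12 − 4.59478 × 10^-13) = 16171.5 m²/s²
vₚ = 127.167 m/s ≈ 127.2 m/s
vₐ² = 3.801 × 10^15 × (5.09101 × 10^-13 − 4.59478 × 10^-13) = 188.614 m²/s²
vₐ = 13.7337 m/s ≈ 13.73 m/s

Final answer: vₚ = 127.2 m/s, vₐ = 13.73 m/s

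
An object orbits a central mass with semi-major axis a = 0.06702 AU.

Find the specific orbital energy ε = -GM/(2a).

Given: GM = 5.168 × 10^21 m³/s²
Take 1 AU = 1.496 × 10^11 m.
a = 0.06702 AU = 1.00262 × 10^10 m
GM = 5.168 × 10^21 m³/s²
2a = 2.00524 × 10^10 m
ε = −GM/(2a) = -2.57725 × 10^11 J/kg ≈ -257.7 GJ/kg

Final answer: -257.7 GJ/kg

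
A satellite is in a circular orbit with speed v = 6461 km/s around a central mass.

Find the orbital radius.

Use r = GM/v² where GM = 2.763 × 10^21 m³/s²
v = 6461 km/s = 6.461 × 10^6 m/s
GM = 2.763 × 10^21 m³/s²
v² = 4.17445 × 10^13 m²/s²
r = GM/v² = (2.763 × 10^21) / (4.17445 × 10^13) = 6.61883 × 10^7 m ≈ 66.19 Mm

Final answer: 66.19 Mm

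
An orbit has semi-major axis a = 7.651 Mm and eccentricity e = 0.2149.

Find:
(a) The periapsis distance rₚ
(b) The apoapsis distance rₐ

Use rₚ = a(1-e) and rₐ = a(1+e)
a = 7.651 Mm = 7.651 × 10^6 m
e = 0.2149:  1 − e = 0.7851,  1 + e = 1.2149
(a) rₚ = a(1 − e) = 7.651 × 10^6 m × 0.7851 = 6.0068 × 10^6 m ≈ 6.007 Mm
(b) rₐ = a(1 + e) = 7.651 × 10^6 m × 1.2149 = 9.2952 × 10^6 m ≈ 9.295 Mm

Final answer:
(a) rₚ = 6.007 Mm
(b) rₐ = 9.295 Mm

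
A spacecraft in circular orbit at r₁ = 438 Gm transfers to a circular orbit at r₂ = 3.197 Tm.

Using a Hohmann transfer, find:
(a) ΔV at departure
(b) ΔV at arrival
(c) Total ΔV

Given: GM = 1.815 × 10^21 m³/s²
r₁ = 438 Gm = 4.38 × 10^11 m
r₂ = 3.197 Tm = 3.197 × 10^12 m
GM = 1.815 × 10^21 m³/s²
Transfer ellipse: a_t = (r₁ + r₂)/2 = 1.8175 × 10^12 m
Circular speed at r₁: v₁ = √(GM/r₁) = 64372.6 m/s
Transfer speed at r₁ (periapsis): v₁ₜ = √(GM(2/r₁ − 1/a_t)) = 85375.9 m/s
(a) ΔV₁ = v₁ₜ − v₁ = 21003.3 m/s ≈ 21 km/s
Circular speed at r₂: v₂ = √(GM/r₂) = 23826.9 m/s
Transfer speed at r₂ (apoapsis): v₂ₜ = √(GM(2/r₂ − 1/a_t)) = 11696.8 m/s
(b) ΔV₂ = v₂ − v₂ₜ = 12130.1 m/s ≈ 12.13 km/s
(c) ΔV_total = ΔV₁ + ΔV₂ = 33133.4 m/s ≈ 33.13 km/s

Final answer:
(a) ΔV₁ = 21 km/s
(b) ΔV₂ = 12.13 km/s
(c) ΔV_total = 33.13 km/s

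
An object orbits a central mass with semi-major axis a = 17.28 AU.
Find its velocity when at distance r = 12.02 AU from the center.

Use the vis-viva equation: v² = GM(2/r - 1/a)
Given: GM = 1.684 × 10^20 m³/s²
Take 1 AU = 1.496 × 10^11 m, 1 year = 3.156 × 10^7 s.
a = 17.28 AU = 2.58509 × 10^12 m
r = 12.02 AU = 1.79819 × 10^12 m
GM = 1.684 × 10^20 m³/s²
2/r − 1/a = 1.11223 × 10^-12 − 3.86834 × 10^-13 = 7.25394 × 10^-13 m⁻¹
v² = GM (2/r − 1/a) = 1.22156 × 10^8 m²/s²
v = 11052.4 m/s ≈ 2.332 AU/year

Final answer: 2.332 AU/year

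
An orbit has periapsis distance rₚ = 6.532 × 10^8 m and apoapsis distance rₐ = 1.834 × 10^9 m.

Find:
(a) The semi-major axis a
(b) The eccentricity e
rₚ = 6.532 × 10^8 m
rₐ = 1.834 × 10^9 m
(a) a = (rₚ + rₐ)/2 = 1.2436 × 10^9 m ≈ 1.244 × 10^9 m
(b) e = (rₐ − rₚ)/(rₐ + rₚ) = (1.1808 × 10^9) / (2.4872 × 10^9) = 0.474751

Final answer:
(a) a = 1.244 × 10^9 m
(b) e = 0.4748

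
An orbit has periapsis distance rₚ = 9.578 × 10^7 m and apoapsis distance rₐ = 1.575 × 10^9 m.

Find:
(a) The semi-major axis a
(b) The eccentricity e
rₚ = 9.578 × 10^7 m
rₐ = 1.575 × 10^9 m
(a) a = (rₚ + rₐ)/2 = 8.3539 × 10^8 m ≈ 8.354 × 10^8 m
(b) e = (rₐ − rₚ)/(rₐ + rₚ) = (1.47922 × 10^9) / (1.67078 × 10^9) = 0.885347

Final answer:
(a) a = 8.354 × 10^8 m
(b) e = 0.8853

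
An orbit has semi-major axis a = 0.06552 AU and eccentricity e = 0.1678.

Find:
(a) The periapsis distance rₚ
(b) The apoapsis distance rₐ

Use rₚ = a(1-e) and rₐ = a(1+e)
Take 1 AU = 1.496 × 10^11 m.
a = 0.06552 AU = 9.80179 × 10^9 m
e = 0.1678:  1 − e = 0.8322,  1 + e = 1.1678
(a) rₚ = a(1 − e) = 9.80179 × 10^9 m × 0.8322 = 8.15705 × 10^9 m ≈ 0.05453 AU
(b) rₐ = a(1 + e) = 9.80179 × 10^9 m × 1.1678 = 1.14465 × 10^10 m ≈ 0.07651 AU

Final answer:
(a) rₚ = 0.05453 AU
(b) rₐ = 0.07651 AU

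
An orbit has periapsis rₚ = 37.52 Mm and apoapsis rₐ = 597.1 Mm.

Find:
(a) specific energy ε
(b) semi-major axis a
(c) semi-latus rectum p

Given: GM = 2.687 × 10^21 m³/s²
rₚ = 37.52 Mm = 3.752 × 10^7 m
rₐ = 597.1 Mm = 5.971 × 10^8 m
GM = 2.687 × 10^21 m³/s²
a = (rₚ + rₐ)/2 = 3.1731 × 10^8 m
e = (rₐ − rₚ)/(rₐ + rₚ) = (5.5958 × 10^8) / (6.3462 × 10^8) = 0.881756
(a) 2a = 6.3462 × 10^8 m;  ε = −GM/(2a) = -4.23403 × 10^12 J/kg ≈ -4234 GJ/kg
(b) a = 3.1731 × 10^8 m ≈ 317.3 Mm
(c) 1 − e² = 0.222506;  p = a(1 − e²) = 3.1731 × 10^8 × 0.222506 = 7.06035 × 10^7 m ≈ 70.6 Mm

Final answer:
(a) specific energy ε = -4234 GJ/kg
(b) semi-major axis a = 317.3 Mm
(c) semi-latus rectum p = 70.6 Mm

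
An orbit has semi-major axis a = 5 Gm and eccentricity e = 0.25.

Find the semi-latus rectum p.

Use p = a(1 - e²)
a = 5 Gm = 5 × 10^9 m
e = 0.25,  e² = 0.0625,  1 − e² = 0.9375
p = a(1 − e²) = 5 × 10^9 m × 0.9375 = 4.6875 × 10^9 m ≈ 4.688 Gm

Final answer: p = 4.688 Gm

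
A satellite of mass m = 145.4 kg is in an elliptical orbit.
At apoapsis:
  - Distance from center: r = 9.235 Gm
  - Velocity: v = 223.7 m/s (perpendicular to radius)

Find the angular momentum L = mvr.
r = 9.235 Gm = 9.235 × 10^9 m
v = 223.7 m/s
vr = 223.7 × 9.235 × 10^9 = 2.06587 × 10^12 m²/s
L = m × vr = 145.4 × 2.06587 × 10^12 = 3.00377 × 10^14 kg·m²/s ≈ 3.004 × 10^14 kg·m²/s

Final answer: L = 3.004 × 10^14 kg·m²/s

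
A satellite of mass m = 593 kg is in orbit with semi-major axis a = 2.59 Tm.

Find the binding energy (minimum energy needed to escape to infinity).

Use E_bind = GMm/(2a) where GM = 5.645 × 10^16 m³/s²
a = 2.59 Tm = 2.59 × 10^12 m
GM = 5.645 × 10^16 m³/s²
m = 593 kg
GMm = 5.645 × 10^16 × 593 = 3.34748 × 10^19 m³·kg/s²
2a = 5.18 × 10^12 m
E_bind = GMm/(2a) = 6.46233 × 10^6 J ≈ 6.462 MJ

Final answer: 6.462 MJ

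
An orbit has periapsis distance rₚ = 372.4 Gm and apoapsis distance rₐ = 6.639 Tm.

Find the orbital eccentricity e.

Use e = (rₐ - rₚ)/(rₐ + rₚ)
rₚ = 372.4 Gm = 3.724 × 10^11 m
rₐ = 6.639 Tm = 6.639 × 10^12 m
rₐ − rₚ = 6.2666 × 10^12 m
rₐ + rₚ = 7.0114 × 10^12 m
e = (rₐ − rₚ)/(rₐ + rₚ) = 0.893773

Final answer: e = 0.8938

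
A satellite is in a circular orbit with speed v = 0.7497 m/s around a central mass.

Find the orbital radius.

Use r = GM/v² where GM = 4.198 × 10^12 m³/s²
v = 0.7497 m/s
GM = 4.198 × 10^12 m³/s²
v² = 0.56205 m²/s²
r = GM/v² = (4.198 × 10^12) / 0.56205 = 7.46909 × 10^12 m ≈ 7.469 Tm

Final answer: 7.469 Tm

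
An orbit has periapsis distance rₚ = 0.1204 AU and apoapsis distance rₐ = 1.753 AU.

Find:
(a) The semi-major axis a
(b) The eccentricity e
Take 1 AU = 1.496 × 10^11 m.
rₚ = 0.1204 AU = 1.80118 × 10^10 m
rₐ = 1.753 AU = 2.62249 × 10^11 m
(a) a = (rₚ + rₐ)/2 = 1.4013 × 10^11 m ≈ 0.9367 AU
(b) e = (rₐ − rₚ)/(rₐ + rₚ) = (2.44237 × 10^11) / (2.80261 × 10^11) = 0.871464

Final answer:
(a) a = 0.9367 AU
(b) e = 0.8715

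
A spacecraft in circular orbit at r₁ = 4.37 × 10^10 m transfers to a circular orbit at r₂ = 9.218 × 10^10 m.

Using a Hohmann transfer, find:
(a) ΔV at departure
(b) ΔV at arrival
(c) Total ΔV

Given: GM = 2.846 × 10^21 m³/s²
r₁ = 4.37 × 10^10 m
r₂ = 9.218 × 10^10 m
GM = 2.846 × 10^21 m³/s²
Transfer ellipse: a_t = (r₁ + r₂)/2 = 6.794 × 10^10 m
Circular speed at r₁: v₁ = √(GM/r₁) = 255198 m/s
Transfer speed at r₁ (periapsis): v₁ₜ = √(GM(2/r₁ − 1/a_t)) = 297257 m/s
(a) ΔV₁ = v₁ₜ − v₁ = 42059.5 m/s ≈ 42.06 km/s
Circular speed at r₂: v₂ = √(GM/r₂) = 175711 m/s
Transfer speed at r₂ (apoapsis): v₂ₜ = √(GM(2/r₂ − 1/a_t)) = 140921 m/s
(b) ΔV₂ = v₂ − v₂ₜ = 34789.6 m/s ≈ 34.79 km/s
(c) ΔV_total = ΔV₁ + ΔV₂ = 76849.1 m/s ≈ 76.85 km/s

Final answer:
(a) ΔV₁ = 42.06 km/s
(b) ΔV₂ = 34.79 km/s
(c) ΔV_total = 76.85 km/s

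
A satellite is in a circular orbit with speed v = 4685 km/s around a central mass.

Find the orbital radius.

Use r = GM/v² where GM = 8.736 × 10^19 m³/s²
v = 4685 km/s = 4.685 × 10^6 m/s
GM = 8.736 × 10^19 m³/s²
v² = 2.19492 × 10^13 m²/s²
r = GM/v² = (8.736 × 10^19) / (2.19492 × 10^13) = 3.98009 × 10^6 m ≈ 3.98 × 10^6 m

Final answer: 3.98 × 10^6 m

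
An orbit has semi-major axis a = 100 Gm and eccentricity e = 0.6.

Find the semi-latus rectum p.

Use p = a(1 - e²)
a = 100 Gm = 1 × 10^11 m
e = 0.6,  e² = 0.36,  1 − e² = 0.64
p = a(1 − e²) = 1 × 10^11 m × 0.64 = 6.4 × 10^10 m ≈ 64 Gm

Final answer: p = 64 Gm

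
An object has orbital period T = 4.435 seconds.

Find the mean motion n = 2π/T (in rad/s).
T = 4.435 seconds
n = 2π / 4.435 s = 1.41673 rad/s ≈ 1.417 rad/s

Final answer: n = 1.417 rad/s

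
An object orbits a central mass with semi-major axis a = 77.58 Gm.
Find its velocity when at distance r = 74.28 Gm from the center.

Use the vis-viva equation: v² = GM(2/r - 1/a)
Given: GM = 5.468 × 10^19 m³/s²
a = 77.58 Gm = 7.758 × 10^10 m
r = 74.28 Gm = 7.428 × 10^10 m
GM = 5.468 × 10^19 m³/s²
2/r − 1/a = 2.69251 × 10^-11 − 1.28899 × 10^-11 = 1.40352 × 10^-11 m⁻¹
v² = GM (2/r − 1/a) = 7.67446 × 10^8 m²/s²
v = 27702.8 m/s ≈ 27.7 km/s

Final answer: 27.7 km/s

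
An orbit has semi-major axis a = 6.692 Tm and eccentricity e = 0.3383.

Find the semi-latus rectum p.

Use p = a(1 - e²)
a = 6.692 Tm = 6.692 × 10^12 m
e = 0.3383,  e² = 0.114447,  1 − e² = 0.885553
p = a(1 − e²) = 6.692 × 10^12 m × 0.885553 = 5.92612 × 10^12 m ≈ 5.926 Tm

Final answer: p = 5.926 Tm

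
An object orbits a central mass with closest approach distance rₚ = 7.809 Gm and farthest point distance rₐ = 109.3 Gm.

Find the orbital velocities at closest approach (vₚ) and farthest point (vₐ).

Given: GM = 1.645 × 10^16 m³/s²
rₚ = 7.809 Gm = 7.809 × 10^9 m
rₐ = 109.3 Gm = 1.093 × 10^11 m
GM = 1.645 × 10^16 m³/s²
a = (rₚ + rₐ)/2 = 5.85545 × 10^10 m
Vis-viva: v² = GM (2/r − 1/a)
vₚ² = 1.645 × 10^16 × (2.56115 × 10^-10 − 1.70781 × 10^-11) = 3.93215 × 10^6 m²/s²
vₚ = 1982.97 m/s ≈ 1.983 km/s
vₐ² = 1.645 × 10^16 × (1.82983 × 10^-11 − 1.70781 × 10^-11) = 20071.5 m²/s²
vₐ = 141.674 m/s ≈ 141.7 m/s

Final answer: vₚ = 1.983 km/s, vₐ = 141.7 m/s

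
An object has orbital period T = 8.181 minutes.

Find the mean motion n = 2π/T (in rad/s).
T = 8.181 minutes = 490.86 s
n = 2π / 490.86 s = 0.0128004 rad/s ≈ 0.0128 rad/s

Final answer: n = 0.0128 rad/s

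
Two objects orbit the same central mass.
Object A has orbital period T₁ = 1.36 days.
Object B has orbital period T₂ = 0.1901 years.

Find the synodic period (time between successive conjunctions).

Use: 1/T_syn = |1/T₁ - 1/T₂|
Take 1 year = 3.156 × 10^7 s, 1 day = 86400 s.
T₁ = 1.36 days = 117504 s
T₂ = 0.1901 years = 5.99956 × 10^6 s
1/T₁ = 8.51035 × 10^-6 s⁻¹
1/T₂ = 1.66679 × 10^-7 s⁻¹
|1/T₁ − 1/T₂| = 8.34367 × 10^-6 s⁻¹
T_syn = 1 / |1/T₁ − 1/T₂| = 119851 s ≈ 1.387 days

Final answer: T_syn = 1.387 days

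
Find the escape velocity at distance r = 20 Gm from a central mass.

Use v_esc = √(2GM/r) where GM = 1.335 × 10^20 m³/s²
r = 20 Gm = 2 × 10^10 m
GM = 1.335 × 10^20 m³/s²
2GM/r = 2 × (1.335 × 10^20) / (2 × 10^10) = 1.335 × 10^10 m²/s²
v_esc = √(2GM/r) = 115542 m/s ≈ 115.5 km/s

Final answer: 115.5 km/s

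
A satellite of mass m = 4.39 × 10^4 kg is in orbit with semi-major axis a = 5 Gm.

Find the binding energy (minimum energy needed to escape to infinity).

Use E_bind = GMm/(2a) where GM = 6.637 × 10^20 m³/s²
a = 5 Gm = 5 × 10^9 m
GM = 6.637 × 10^20 m³/s²
m = 4.39 × 10^4 kg
GMm = 6.637 × 10^20 × 43900 = 2.91364 × 10^25 m³·kg/s²
2a = 1 × 10^10 m
E_bind = GMm/(2a) = 2.91364 × 10^15 J ≈ 2.914 PJ

Final answer: 2.914 PJ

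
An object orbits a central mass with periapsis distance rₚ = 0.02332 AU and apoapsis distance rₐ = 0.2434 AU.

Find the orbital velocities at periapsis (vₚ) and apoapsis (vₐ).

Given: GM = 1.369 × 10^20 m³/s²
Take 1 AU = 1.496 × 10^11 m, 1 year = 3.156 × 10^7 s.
rₚ = 0.02332 AU = 3.48867 × 10^9 m
rₐ = 0.2434 AU = 3.64126 × 10^10 m
GM = 1.369 × 10^20 m³/s²
a = (rₚ + rₐ)/2 = 1.99507 × 10^10 m
Vis-viva: v² = GM (2/r − 1/a)
vₚ² = 1.369 × 10^20 × (5.73284 × 10^-10 − 5.01237 × 10^-11) = 7.16207 × 10^10 m²/s²
vₚ = 267620 m/s ≈ 56.46 AU/year
vₐ² = 1.369 × 10^20 × (5.4926 × 10^-11 − 5.01237 × 10^-11) = 6.57437 × 10^8 m²/s²
vₐ = 25640.5 m/s ≈ 5.409 AU/year

Final answer: vₚ = 56.46 AU/year, vₐ = 5.409 AU/year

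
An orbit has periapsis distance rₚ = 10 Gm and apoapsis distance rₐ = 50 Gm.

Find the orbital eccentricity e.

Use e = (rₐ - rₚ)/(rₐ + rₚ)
rₚ = 10 Gm = 1 × 10^10 m
rₐ = 50 Gm = 5 × 10^10 m
rₐ − rₚ = 4 × 10^10 m
rₐ + rₚ = 6 × 10^10 m
e = (rₐ − rₚ)/(rₐ + rₚ) = 0.666667

Final answer: e = 0.6667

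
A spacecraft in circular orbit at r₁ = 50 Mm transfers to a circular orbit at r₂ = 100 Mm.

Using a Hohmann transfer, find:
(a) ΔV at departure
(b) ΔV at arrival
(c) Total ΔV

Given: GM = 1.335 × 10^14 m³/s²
r₁ = 50 Mm = 5 × 10^7 m
r₂ = 100 Mm = 1 × 10^8 m
GM = 1.335 × 10^14 m³/s²
Transfer ellipse: a_t = (r₁ + r₂)/2 = 7.5 × 10^7 m
Circular speed at r₁: v₁ = √(GM/r₁) = 1634.01 m/s
Transfer speed at r₁ (periapsis): v₁ₜ = √(GM(2/r₁ − 1/a_t)) = 1886.8 m/s
(a) ΔV₁ = v₁ₜ − v₁ = 252.783 m/s ≈ 252.8 m/s
Circular speed at r₂: v₂ = √(GM/r₂) = 1155.42 m/s
Transfer speed at r₂ (apoapsis): v₂ₜ = √(GM(2/r₂ − 1/a_t)) = 943.398 m/s
(b) ΔV₂ = v₂ − v₂ₜ = 212.024 m/s ≈ 212 m/s
(c) ΔV_total = ΔV₁ + ΔV₂ = 464.807 m/s ≈ 464.8 m/s

Final answer:
(a) ΔV₁ = 252.8 m/s
(b) ΔV₂ = 212 m/s
(c) ΔV_total = 464.8 m/s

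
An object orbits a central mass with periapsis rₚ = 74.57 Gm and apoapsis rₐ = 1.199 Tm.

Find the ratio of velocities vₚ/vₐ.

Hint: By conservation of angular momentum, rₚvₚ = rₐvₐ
rₚ = 74.57 Gm = 7.457 × 10^10 m
rₐ = 1.199 Tm = 1.199 × 10^12 m
rₚvₚ = rₐvₐ  ⇒  vₚ/vₐ = rₐ/rₚ
vₚ/vₐ = (1.199 × 10^12) / (7.457 × 10^10) = 16.0789

Final answer: vₚ/vₐ = 16.08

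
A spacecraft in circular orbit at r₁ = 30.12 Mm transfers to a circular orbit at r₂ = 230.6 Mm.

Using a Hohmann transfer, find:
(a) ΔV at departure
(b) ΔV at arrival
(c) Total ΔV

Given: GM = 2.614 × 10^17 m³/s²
r₁ = 30.12 Mm = 3.012 × 10^7 m
r₂ = 230.6 Mm = 2.306 × 10^8 m
GM = 2.614 × 10^17 m³/s²
Transfer ellipse: a_t = (r₁ + r₂)/2 = 1.3036 × 10^8 m
Circular speed at r₁: v₁ = √(GM/r₁) = 93159.1 m/s
Transfer speed at r₁ (periapsis): v₁ₜ = √(GM(2/r₁ − 1/a_t)) = 123903 m/s
(a) ΔV₁ = v₁ₜ − v₁ = 30744.2 m/s ≈ 30.74 km/s
Circular speed at r₂: v₂ = √(GM/r₂) = 33668.5 m/s
Transfer speed at r₂ (apoapsis): v₂ₜ = √(GM(2/r₂ − 1/a_t)) = 16183.7 m/s
(b) ΔV₂ = v₂ − v₂ₜ = 17484.7 m/s ≈ 17.48 km/s
(c) ΔV_total = ΔV₁ + ΔV₂ = 48228.9 m/s ≈ 48.23 km/s

Final answer:
(a) ΔV₁ = 30.74 km/s
(b) ΔV₂ = 17.48 km/s
(c) ΔV_total = 48.23 km/s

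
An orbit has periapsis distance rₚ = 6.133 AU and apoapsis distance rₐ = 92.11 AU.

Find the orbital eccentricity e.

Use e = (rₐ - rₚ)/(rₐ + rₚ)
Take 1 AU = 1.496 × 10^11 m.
rₚ = 6.133 AU = 9.17497 × 10^11 m
rₐ = 92.11 AU = 1.37797 × 10^13 m
rₐ − rₚ = 1.28622 × 10^13 m
rₐ + rₚ = 1.46972 × 10^13 m
e = (rₐ − rₚ)/(rₐ + rₚ) = 0.875146

Final answer: e = 0.8751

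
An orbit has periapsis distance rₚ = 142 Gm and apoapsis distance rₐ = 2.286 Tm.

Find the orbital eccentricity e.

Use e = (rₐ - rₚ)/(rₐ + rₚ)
rₚ = 142 Gm = 1.42 × 10^11 m
rₐ = 2.286 Tm = 2.286 × 10^12 m
rₐ − rₚ = 2.144 × 10^12 m
rₐ + rₚ = 2.428 × 10^12 m
e = (rₐ − rₚ)/(rₐ + rₚ) = 0.883031

Final answer: e = 0.883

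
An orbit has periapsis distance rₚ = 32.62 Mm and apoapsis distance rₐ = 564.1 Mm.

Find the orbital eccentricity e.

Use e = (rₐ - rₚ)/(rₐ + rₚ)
rₚ = 32.62 Mm = 3.262 × 10^7 m
rₐ = 564.1 Mm = 5.641 × 10^8 m
rₐ − rₚ = 5.3148 × 10^8 m
rₐ + rₚ = 5.9672 × 10^8 m
e = (rₐ − rₚ)/(rₐ + rₚ) = 0.890669

Final answer: e = 0.8907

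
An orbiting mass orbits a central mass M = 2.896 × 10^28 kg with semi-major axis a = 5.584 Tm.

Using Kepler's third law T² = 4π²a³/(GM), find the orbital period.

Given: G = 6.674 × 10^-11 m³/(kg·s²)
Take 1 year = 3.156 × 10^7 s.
M = 2.896 × 10^28 kg
GM = G × M = 6.674 × 10^-11 × 2.896 × 10^28 = 1.93279 × 10^18 m³/s²
a = 5.584 Tm = 5.584 × 10^12 m
a³ = 1.74115 × 10^38 m³
T = 2π √(a³/GM) = 2π √((1.74115 × 10^38) / (1.93279 × 10^18)) = 2π × 9.4913 × 10^9 s
T = 5.96356 × 10^10 s ≈ 1890 years

Final answer: 1890 years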